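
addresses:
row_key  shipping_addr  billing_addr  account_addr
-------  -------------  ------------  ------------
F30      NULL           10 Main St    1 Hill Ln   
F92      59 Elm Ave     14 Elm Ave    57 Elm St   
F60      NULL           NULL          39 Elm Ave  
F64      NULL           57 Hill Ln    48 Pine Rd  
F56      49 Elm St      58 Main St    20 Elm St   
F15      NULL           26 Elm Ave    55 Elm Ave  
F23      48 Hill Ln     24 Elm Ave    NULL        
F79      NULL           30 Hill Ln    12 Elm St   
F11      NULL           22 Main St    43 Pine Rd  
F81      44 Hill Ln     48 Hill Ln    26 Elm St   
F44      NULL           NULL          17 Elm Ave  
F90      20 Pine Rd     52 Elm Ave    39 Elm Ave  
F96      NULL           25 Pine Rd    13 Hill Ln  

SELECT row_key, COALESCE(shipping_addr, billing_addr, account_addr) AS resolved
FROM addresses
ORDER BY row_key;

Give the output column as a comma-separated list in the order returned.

row_key=F11: shipping_addr=NULL, billing_addr=22 Main St → 22 Main St
row_key=F15: shipping_addr=NULL, billing_addr=26 Elm Ave → 26 Elm Ave
row_key=F23: shipping_addr=48 Hill Ln → 48 Hill Ln
row_key=F30: shipping_addr=NULL, billing_addr=10 Main St → 10 Main St
row_key=F44: shipping_addr=NULL, billing_addr=NULL, account_addr=17 Elm Ave → 17 Elm Ave
row_key=F56: shipping_addr=49 Elm St → 49 Elm St
row_key=F60: shipping_addr=NULL, billing_addr=NULL, account_addr=39 Elm Ave → 39 Elm Ave
row_key=F64: shipping_addr=NULL, billing_addr=57 Hill Ln → 57 Hill Ln
row_key=F79: shipping_addr=NULL, billing_addr=30 Hill Ln → 30 Hill Ln
row_key=F81: shipping_addr=44 Hill Ln → 44 Hill Ln
row_key=F90: shipping_addr=20 Pine Rd → 20 Pine Rd
row_key=F92: shipping_addr=59 Elm Ave → 59 Elm Ave
row_key=F96: shipping_addr=NULL, billing_addr=25 Pine Rd → 25 Pine Rd

22 Main St, 26 Elm Ave, 48 Hill Ln, 10 Main St, 17 Elm Ave, 49 Elm St, 39 Elm Ave, 57 Hill Ln, 30 Hill Ln, 44 Hill Ln, 20 Pine Rd, 59 Elm Ave, 25 Pine Rd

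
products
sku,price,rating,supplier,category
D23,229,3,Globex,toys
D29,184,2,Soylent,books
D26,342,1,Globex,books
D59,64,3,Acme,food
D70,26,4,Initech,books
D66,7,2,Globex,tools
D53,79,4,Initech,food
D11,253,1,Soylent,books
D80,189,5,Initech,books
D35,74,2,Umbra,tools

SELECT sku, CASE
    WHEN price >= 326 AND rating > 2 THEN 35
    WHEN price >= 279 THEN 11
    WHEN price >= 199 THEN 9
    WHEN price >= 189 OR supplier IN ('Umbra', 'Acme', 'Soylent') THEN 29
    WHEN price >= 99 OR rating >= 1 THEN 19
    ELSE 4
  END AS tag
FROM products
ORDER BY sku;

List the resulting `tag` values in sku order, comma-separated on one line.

9, 9, 11, 29, 29, 19, 29, 19, 19, 29

sku=D11: price >= 199 → 9
sku=D23: price >= 199 → 9
sku=D26: price >= 279 → 11
sku=D29: price >= 189 OR supplier IN ('Umbra', 'Acme', 'Soylent') → 29
sku=D35: price >= 189 OR supplier IN ('Umbra', 'Acme', 'Soylent') → 29
sku=D53: price >= 99 OR rating >= 1 → 19
sku=D59: price >= 189 OR supplier IN ('Umbra', 'Acme', 'Soylent') → 29
sku=D66: price >= 99 OR rating >= 1 → 19
sku=D70: price >= 99 OR rating >= 1 → 19
sku=D80: price >= 189 OR supplier IN ('Umbra', 'Acme', 'Soylent') → 29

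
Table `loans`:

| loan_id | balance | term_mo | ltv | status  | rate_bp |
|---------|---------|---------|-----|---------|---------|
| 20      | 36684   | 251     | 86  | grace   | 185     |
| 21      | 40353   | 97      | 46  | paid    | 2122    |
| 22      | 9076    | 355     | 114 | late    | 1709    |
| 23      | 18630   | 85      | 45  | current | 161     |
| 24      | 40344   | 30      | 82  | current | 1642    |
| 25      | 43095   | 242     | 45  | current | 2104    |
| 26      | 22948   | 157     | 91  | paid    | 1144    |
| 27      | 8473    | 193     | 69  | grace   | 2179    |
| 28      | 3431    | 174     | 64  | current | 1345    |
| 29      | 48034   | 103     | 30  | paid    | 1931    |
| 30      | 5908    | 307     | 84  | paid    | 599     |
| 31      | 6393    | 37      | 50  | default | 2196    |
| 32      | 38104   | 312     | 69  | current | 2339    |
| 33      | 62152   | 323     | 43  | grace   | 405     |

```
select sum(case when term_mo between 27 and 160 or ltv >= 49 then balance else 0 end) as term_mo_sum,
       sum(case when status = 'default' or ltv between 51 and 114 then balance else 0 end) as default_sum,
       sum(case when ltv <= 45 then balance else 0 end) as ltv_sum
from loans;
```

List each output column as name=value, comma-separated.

[term_mo_sum: term_mo between 27 and 160 or ltv >= 49]
loan_id=20: ✓ → 36684
loan_id=21: ✓ → 40353
loan_id=22: ✓ → 9076
loan_id=23: ✓ → 18630
loan_id=24: ✓ → 40344
loan_id=25: ✗
loan_id=26: ✓ → 22948
loan_id=27: ✓ → 8473
loan_id=28: ✓ → 3431
loan_id=29: ✓ → 48034
loan_id=30: ✓ → 5908
loan_id=31: ✓ → 6393
loan_id=32: ✓ → 38104
loan_id=33: ✗
term_mo_sum = 36684 + 40353 + 9076 + 18630 + 40344 + 22948 + 8473 + 3431 + 48034 + 5908 + 6393 + 38104 = 278378
—
[default_sum: status = 'default' or ltv between 51 and 114]
loan_id=20: ✓ → 36684
loan_id=21: ✗
loan_id=22: ✓ → 9076
loan_id=23: ✗
loan_id=24: ✓ → 40344
loan_id=25: ✗
loan_id=26: ✓ → 22948
loan_id=27: ✓ → 8473
loan_id=28: ✓ → 3431
loan_id=29: ✗
loan_id=30: ✓ → 5908
loan_id=31: ✓ → 6393
loan_id=32: ✓ → 38104
loan_id=33: ✗
default_sum = 36684 + 9076 + 40344 + 22948 + 8473 + 3431 + 5908 + 6393 + 38104 = 171361
—
[ltv_sum: ltv <= 45]
loan_id=20: ✗
loan_id=21: ✗
loan_id=22: ✗
loan_id=23: ✓ → 18630
loan_id=24: ✗
loan_id=25: ✓ → 43095
loan_id=26: ✗
loan_id=27: ✗
loan_id=28: ✗
loan_id=29: ✓ → 48034
loan_id=30: ✗
loan_id=31: ✗
loan_id=32: ✗
loan_id=33: ✓ → 62152
ltv_sum = 18630 + 43095 + 48034 + 62152 = 171911

term_mo_sum=278378, default_sum=171361, ltv_sum=171911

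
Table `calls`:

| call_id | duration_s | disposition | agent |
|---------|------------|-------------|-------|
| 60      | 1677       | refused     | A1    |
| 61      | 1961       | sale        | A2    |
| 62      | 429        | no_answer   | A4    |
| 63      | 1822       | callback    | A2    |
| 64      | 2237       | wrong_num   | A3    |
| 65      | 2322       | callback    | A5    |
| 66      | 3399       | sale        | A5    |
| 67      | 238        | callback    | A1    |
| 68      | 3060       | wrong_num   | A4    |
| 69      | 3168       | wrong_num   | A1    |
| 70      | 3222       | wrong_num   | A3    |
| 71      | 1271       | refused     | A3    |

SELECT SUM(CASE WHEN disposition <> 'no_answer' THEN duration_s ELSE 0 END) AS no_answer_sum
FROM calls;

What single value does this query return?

call_id=60: ✓ → 1677
call_id=61: ✓ → 1961
call_id=62: ✗
call_id=63: ✓ → 1822
call_id=64: ✓ → 2237
call_id=65: ✓ → 2322
call_id=66: ✓ → 3399
call_id=67: ✓ → 238
call_id=68: ✓ → 3060
call_id=69: ✓ → 3168
call_id=70: ✓ → 3222
call_id=71: ✓ → 1271
no_answer_sum = 1677 + 1961 + 1822 + 2237 + 2322 + 3399 + 238 + 3060 + 3168 + 3222 + 1271 = 24377

24377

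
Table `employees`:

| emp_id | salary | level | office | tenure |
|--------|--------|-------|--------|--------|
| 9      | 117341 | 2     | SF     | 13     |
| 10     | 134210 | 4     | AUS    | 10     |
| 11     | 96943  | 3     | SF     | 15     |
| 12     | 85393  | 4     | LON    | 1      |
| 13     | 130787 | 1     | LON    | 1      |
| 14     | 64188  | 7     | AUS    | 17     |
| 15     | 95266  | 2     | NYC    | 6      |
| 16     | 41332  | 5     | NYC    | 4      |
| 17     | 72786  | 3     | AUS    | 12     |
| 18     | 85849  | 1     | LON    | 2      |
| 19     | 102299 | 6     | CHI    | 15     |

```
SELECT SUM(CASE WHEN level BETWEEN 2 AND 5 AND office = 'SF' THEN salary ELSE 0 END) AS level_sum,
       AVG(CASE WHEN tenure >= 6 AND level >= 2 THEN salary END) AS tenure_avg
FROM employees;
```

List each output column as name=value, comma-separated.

level_sum=214284, tenure_avg=97576.1428571429

[level_sum: level BETWEEN 2 AND 5 AND office = 'SF']
emp_id=9: ✓ → 117341
emp_id=10: ✗
emp_id=11: ✓ → 96943
emp_id=12: ✗
emp_id=13: ✗
emp_id=14: ✗
emp_id=15: ✗
emp_id=16: ✗
emp_id=17: ✗
emp_id=18: ✗
emp_id=19: ✗
level_sum = 117341 + 96943 = 214284
—
[tenure_avg: tenure >= 6 AND level >= 2]
emp_id=9: ✓ → 117341
emp_id=10: ✓ → 134210
emp_id=11: ✓ → 96943
emp_id=12: ✗
emp_id=13: ✗
emp_id=14: ✓ → 64188
emp_id=15: ✓ → 95266
emp_id=16: ✗
emp_id=17: ✓ → 72786
emp_id=18: ✗
emp_id=19: ✓ → 102299
tenure_avg = (117341 + 134210 + 96943 + 64188 + 95266 + 72786 + 102299) / 7 = 97576.1428571429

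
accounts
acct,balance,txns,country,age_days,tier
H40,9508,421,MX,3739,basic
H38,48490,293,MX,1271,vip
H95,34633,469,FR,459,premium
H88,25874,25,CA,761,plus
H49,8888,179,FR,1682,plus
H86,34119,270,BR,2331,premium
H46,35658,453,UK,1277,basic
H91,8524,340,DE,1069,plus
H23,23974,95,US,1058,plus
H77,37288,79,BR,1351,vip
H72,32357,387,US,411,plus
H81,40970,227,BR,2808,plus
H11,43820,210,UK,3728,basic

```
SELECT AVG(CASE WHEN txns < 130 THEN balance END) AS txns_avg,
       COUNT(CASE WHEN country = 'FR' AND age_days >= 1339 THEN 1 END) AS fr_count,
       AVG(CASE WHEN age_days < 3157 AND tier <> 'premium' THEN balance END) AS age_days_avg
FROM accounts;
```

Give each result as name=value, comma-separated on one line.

txns_avg=29045.3333333333, fr_count=1, age_days_avg=29113.6666666667

[txns_avg: txns < 130]
acct=H40: ✗
acct=H38: ✗
acct=H95: ✗
acct=H88: ✓ → 25874
acct=H49: ✗
acct=H86: ✗
acct=H46: ✗
acct=H91: ✗
acct=H23: ✓ → 23974
acct=H77: ✓ → 37288
acct=H72: ✗
acct=H81: ✗
acct=H11: ✗
txns_avg = (25874 + 23974 + 37288) / 3 = 29045.3333333333
—
[fr_count: country = 'FR' AND age_days >= 1339]
acct=H40: ✗
acct=H38: ✗
acct=H95: ✗
acct=H88: ✗
acct=H49: ✓ → 1
acct=H86: ✗
acct=H46: ✗
acct=H91: ✗
acct=H23: ✗
acct=H77: ✗
acct=H72: ✗
acct=H81: ✗
acct=H11: ✗
fr_count = COUNT(1) = 1
—
[age_days_avg: age_days < 3157 AND tier <> 'premium']
acct=H40: ✗
acct=H38: ✓ → 48490
acct=H95: ✗
acct=H88: ✓ → 25874
acct=H49: ✓ → 8888
acct=H86: ✗
acct=H46: ✓ → 35658
acct=H91: ✓ → 8524
acct=H23: ✓ → 23974
acct=H77: ✓ → 37288
acct=H72: ✓ → 32357
acct=H81: ✓ → 40970
acct=H11: ✗
age_days_avg = (48490 + 25874 + 8888 + 35658 + 8524 + 23974 + 37288 + 32357 + 40970) / 9 = 29113.6666666667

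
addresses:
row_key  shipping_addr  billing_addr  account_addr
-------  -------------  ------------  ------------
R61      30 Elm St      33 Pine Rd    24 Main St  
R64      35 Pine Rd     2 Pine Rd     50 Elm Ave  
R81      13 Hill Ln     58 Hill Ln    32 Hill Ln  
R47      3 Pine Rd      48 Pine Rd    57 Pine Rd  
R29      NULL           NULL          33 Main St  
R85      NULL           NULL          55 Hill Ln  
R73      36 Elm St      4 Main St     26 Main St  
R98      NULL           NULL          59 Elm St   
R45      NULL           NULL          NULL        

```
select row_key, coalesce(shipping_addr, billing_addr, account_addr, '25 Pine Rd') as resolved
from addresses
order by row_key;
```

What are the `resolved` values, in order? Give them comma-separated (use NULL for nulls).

row_key=R29: shipping_addr=NULL, billing_addr=NULL, account_addr=33 Main St → 33 Main St
row_key=R45: shipping_addr=NULL, billing_addr=NULL, account_addr=NULL, → literal 25 Pine Rd → 25 Pine Rd
row_key=R47: shipping_addr=3 Pine Rd → 3 Pine Rd
row_key=R61: shipping_addr=30 Elm St → 30 Elm St
row_key=R64: shipping_addr=35 Pine Rd → 35 Pine Rd
row_key=R73: shipping_addr=36 Elm St → 36 Elm St
row_key=R81: shipping_addr=13 Hill Ln → 13 Hill Ln
row_key=R85: shipping_addr=NULL, billing_addr=NULL, account_addr=55 Hill Ln → 55 Hill Ln
row_key=R98: shipping_addr=NULL, billing_addr=NULL, account_addr=59 Elm St → 59 Elm St

33 Main St, 25 Pine Rd, 3 Pine Rd, 30 Elm St, 35 Pine Rd, 36 Elm St, 13 Hill Ln, 55 Hill Ln, 59 Elm St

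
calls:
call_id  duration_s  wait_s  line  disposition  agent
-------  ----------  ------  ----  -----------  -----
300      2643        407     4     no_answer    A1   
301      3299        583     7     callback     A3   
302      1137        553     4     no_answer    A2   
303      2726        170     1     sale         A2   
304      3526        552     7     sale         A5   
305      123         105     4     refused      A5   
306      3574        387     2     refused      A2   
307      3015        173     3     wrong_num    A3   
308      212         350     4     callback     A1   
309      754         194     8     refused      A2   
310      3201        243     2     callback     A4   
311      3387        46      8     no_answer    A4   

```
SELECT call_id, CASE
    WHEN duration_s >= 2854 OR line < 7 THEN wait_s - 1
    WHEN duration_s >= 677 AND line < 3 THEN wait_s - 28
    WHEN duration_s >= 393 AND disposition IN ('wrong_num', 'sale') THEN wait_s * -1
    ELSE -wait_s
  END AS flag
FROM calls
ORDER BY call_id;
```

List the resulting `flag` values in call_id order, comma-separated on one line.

406, 582, 552, 169, 551, 104, 386, 172, 349, -194, 242, 45

call_id=300: duration_s >= 2854 OR line < 7 → 406
call_id=301: duration_s >= 2854 OR line < 7 → 582
call_id=302: duration_s >= 2854 OR line < 7 → 552
call_id=303: duration_s >= 2854 OR line < 7 → 169
call_id=304: duration_s >= 2854 OR line < 7 → 551
call_id=305: duration_s >= 2854 OR line < 7 → 104
call_id=306: duration_s >= 2854 OR line < 7 → 386
call_id=307: duration_s >= 2854 OR line < 7 → 172
call_id=308: duration_s >= 2854 OR line < 7 → 349
call_id=309: ELSE → -194
call_id=310: duration_s >= 2854 OR line < 7 → 242
call_id=311: duration_s >= 2854 OR line < 7 → 45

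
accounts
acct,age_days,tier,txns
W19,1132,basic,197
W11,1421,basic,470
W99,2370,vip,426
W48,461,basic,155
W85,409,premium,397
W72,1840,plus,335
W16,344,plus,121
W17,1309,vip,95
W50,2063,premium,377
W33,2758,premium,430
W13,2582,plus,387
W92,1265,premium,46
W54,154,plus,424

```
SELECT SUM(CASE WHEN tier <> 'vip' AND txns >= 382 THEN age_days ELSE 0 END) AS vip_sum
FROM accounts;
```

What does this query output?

7324

acct=W19: ✗
acct=W11: ✓ → 1421
acct=W99: ✗
acct=W48: ✗
acct=W85: ✓ → 409
acct=W72: ✗
acct=W16: ✗
acct=W17: ✗
acct=W50: ✗
acct=W33: ✓ → 2758
acct=W13: ✓ → 2582
acct=W92: ✗
acct=W54: ✓ → 154
vip_sum = 1421 + 409 + 2758 + 2582 + 154 = 7324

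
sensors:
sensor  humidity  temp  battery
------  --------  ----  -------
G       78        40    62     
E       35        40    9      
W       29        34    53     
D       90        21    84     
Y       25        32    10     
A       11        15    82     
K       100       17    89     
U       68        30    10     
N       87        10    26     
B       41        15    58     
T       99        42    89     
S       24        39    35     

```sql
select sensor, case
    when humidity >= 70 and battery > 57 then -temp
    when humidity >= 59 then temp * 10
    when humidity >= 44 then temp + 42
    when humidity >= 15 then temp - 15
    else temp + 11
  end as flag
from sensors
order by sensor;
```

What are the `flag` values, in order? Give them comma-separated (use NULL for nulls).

26, 0, -21, 25, -40, -17, 100, 24, -42, 300, 19, 17

sensor=A: ELSE → 26
sensor=B: humidity >= 15 → 0
sensor=D: humidity >= 70 and battery > 57 → -21
sensor=E: humidity >= 15 → 25
sensor=G: humidity >= 70 and battery > 57 → -40
sensor=K: humidity >= 70 and battery > 57 → -17
sensor=N: humidity >= 59 → 100
sensor=S: humidity >= 15 → 24
sensor=T: humidity >= 70 and battery > 57 → -42
sensor=U: humidity >= 59 → 300
sensor=W: humidity >= 15 → 19
sensor=Y: humidity >= 15 → 17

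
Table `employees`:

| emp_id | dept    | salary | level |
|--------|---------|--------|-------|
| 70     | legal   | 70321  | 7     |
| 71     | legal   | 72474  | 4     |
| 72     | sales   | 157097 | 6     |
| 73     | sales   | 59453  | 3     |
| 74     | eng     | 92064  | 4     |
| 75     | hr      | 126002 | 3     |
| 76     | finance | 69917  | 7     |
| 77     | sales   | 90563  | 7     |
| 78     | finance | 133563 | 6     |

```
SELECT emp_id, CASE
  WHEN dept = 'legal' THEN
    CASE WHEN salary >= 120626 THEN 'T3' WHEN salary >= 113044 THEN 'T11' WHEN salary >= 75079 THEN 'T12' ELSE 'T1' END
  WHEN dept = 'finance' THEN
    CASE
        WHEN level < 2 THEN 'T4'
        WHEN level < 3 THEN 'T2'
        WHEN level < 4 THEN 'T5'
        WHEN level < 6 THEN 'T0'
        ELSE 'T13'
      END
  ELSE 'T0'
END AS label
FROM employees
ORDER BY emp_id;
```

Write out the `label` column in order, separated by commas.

emp_id=70: dept='legal' → inner[ELSE] → T1
emp_id=71: dept='legal' → inner[ELSE] → T1
emp_id=72: dept='sales' → outer ELSE → T0
emp_id=73: dept='sales' → outer ELSE → T0
emp_id=74: dept='eng' → outer ELSE → T0
emp_id=75: dept='hr' → outer ELSE → T0
emp_id=76: dept='finance' → inner[ELSE] → T13
emp_id=77: dept='sales' → outer ELSE → T0
emp_id=78: dept='finance' → inner[ELSE] → T13

T1, T1, T0, T0, T0, T0, T13, T0, T13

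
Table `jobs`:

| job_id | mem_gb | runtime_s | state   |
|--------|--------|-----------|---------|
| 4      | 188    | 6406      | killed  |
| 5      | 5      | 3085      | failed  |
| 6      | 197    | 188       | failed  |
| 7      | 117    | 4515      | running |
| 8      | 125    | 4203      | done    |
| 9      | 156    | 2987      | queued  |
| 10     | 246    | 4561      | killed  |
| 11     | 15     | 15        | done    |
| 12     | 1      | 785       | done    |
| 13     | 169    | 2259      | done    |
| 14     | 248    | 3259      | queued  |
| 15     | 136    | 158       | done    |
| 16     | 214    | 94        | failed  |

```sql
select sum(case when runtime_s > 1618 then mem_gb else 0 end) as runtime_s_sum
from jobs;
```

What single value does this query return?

1254

job_id=4: ✓ → 188
job_id=5: ✓ → 5
job_id=6: ✗
job_id=7: ✓ → 117
job_id=8: ✓ → 125
job_id=9: ✓ → 156
job_id=10: ✓ → 246
job_id=11: ✗
job_id=12: ✗
job_id=13: ✓ → 169
job_id=14: ✓ → 248
job_id=15: ✗
job_id=16: ✗
runtime_s_sum = 188 + 5 + 117 + 125 + 156 + 246 + 169 + 248 = 1254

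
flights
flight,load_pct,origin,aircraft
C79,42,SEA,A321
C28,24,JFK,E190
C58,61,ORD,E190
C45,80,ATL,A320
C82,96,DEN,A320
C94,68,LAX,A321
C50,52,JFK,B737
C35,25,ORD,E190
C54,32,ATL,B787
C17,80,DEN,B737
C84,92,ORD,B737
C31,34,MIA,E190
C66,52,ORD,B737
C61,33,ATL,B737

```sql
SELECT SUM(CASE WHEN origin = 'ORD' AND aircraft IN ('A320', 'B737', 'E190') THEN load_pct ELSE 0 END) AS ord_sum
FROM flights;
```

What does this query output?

flight=C79: ✗
flight=C28: ✗
flight=C58: ✓ → 61
flight=C45: ✗
flight=C82: ✗
flight=C94: ✗
flight=C50: ✗
flight=C35: ✓ → 25
flight=C54: ✗
flight=C17: ✗
flight=C84: ✓ → 92
flight=C31: ✗
flight=C66: ✓ → 52
flight=C61: ✗
ord_sum = 61 + 25 + 92 + 52 = 230

230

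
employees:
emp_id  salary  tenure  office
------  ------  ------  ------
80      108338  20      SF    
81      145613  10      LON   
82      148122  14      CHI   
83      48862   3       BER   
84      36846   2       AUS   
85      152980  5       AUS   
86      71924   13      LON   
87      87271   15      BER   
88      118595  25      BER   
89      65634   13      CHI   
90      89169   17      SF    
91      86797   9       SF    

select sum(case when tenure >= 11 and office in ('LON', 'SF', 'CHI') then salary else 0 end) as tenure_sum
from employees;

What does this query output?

483187

emp_id=80: ✓ → 108338
emp_id=81: ✗
emp_id=82: ✓ → 148122
emp_id=83: ✗
emp_id=84: ✗
emp_id=85: ✗
emp_id=86: ✓ → 71924
emp_id=87: ✗
emp_id=88: ✗
emp_id=89: ✓ → 65634
emp_id=90: ✓ → 89169
emp_id=91: ✗
tenure_sum = 108338 + 148122 + 71924 + 65634 + 89169 = 483187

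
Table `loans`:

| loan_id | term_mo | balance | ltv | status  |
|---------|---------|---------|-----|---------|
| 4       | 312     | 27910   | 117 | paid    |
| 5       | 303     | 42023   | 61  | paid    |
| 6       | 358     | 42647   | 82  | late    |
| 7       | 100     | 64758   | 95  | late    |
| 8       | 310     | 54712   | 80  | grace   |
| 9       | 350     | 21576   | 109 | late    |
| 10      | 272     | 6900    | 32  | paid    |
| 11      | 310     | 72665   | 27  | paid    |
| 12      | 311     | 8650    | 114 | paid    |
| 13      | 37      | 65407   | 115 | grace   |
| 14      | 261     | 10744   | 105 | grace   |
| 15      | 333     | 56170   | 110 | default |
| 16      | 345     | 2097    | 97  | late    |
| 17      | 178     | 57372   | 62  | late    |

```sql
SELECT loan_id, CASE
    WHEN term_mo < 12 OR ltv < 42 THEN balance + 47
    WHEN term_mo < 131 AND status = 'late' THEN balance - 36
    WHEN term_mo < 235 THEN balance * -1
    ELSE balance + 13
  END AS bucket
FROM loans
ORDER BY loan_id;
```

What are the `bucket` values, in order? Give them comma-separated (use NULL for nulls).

loan_id=4: ELSE → 27923
loan_id=5: ELSE → 42036
loan_id=6: ELSE → 42660
loan_id=7: term_mo < 131 AND status = 'late' → 64722
loan_id=8: ELSE → 54725
loan_id=9: ELSE → 21589
loan_id=10: term_mo < 12 OR ltv < 42 → 6947
loan_id=11: term_mo < 12 OR ltv < 42 → 72712
loan_id=12: ELSE → 8663
loan_id=13: term_mo < 235 → -65407
loan_id=14: ELSE → 10757
loan_id=15: ELSE → 56183
loan_id=16: ELSE → 2110
loan_id=17: term_mo < 235 → -57372

27923, 42036, 42660, 64722, 54725, 21589, 6947, 72712, 8663, -65407, 10757, 56183, 2110, -57372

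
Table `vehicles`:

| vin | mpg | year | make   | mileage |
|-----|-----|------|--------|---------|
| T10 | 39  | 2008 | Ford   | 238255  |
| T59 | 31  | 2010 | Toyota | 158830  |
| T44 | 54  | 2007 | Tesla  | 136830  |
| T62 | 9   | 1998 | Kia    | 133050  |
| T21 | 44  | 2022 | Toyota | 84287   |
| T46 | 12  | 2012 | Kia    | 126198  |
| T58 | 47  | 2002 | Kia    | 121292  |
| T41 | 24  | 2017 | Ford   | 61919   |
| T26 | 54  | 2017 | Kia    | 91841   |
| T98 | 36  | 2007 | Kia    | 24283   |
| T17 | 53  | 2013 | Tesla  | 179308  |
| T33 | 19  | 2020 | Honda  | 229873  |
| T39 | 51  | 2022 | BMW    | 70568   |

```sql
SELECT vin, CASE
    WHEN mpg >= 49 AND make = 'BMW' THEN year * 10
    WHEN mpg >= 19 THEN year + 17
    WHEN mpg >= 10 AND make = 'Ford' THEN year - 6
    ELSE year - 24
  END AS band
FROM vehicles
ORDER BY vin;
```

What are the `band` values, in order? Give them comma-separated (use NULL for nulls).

vin=T10: mpg >= 19 → 2025
vin=T17: mpg >= 19 → 2030
vin=T21: mpg >= 19 → 2039
vin=T26: mpg >= 19 → 2034
vin=T33: mpg >= 19 → 2037
vin=T39: mpg >= 49 AND make = 'BMW' → 20220
vin=T41: mpg >= 19 → 2034
vin=T44: mpg >= 19 → 2024
vin=T46: ELSE → 1988
vin=T58: mpg >= 19 → 2019
vin=T59: mpg >= 19 → 2027
vin=T62: ELSE → 1974
vin=T98: mpg >= 19 → 2024

2025, 2030, 2039, 2034, 2037, 20220, 2034, 2024, 1988, 2019, 2027, 1974, 2024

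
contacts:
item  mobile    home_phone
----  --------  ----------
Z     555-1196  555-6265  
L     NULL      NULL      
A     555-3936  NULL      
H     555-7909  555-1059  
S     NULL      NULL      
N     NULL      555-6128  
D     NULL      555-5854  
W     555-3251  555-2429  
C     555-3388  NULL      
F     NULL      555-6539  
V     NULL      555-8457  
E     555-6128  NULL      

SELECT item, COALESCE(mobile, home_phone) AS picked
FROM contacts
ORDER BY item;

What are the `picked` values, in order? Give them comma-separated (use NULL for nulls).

item=A: mobile=555-3936 → 555-3936
item=C: mobile=555-3388 → 555-3388
item=D: mobile=NULL, home_phone=555-5854 → 555-5854
item=E: mobile=555-6128 → 555-6128
item=F: mobile=NULL, home_phone=555-6539 → 555-6539
item=H: mobile=555-7909 → 555-7909
item=L: mobile=NULL, home_phone=NULL (all NULL) → NULL
item=N: mobile=NULL, home_phone=555-6128 → 555-6128
item=S: mobile=NULL, home_phone=NULL (all NULL) → NULL
item=V: mobile=NULL, home_phone=555-8457 → 555-8457
item=W: mobile=555-3251 → 555-3251
item=Z: mobile=555-1196 → 555-1196

555-3936, 555-3388, 555-5854, 555-6128, 555-6539, 555-7909, NULL, 555-6128, NULL, 555-8457, 555-3251, 555-1196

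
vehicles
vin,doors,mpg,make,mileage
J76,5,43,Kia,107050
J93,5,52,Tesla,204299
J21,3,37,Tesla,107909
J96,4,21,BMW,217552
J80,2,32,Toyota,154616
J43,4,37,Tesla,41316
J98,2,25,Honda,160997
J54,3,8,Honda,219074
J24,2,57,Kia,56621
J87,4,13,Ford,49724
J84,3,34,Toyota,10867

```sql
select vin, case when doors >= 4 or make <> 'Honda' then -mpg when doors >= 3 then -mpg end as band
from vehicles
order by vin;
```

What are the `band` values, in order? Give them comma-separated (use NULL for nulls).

-37, -57, -37, -8, -43, -32, -34, -13, -52, -21, NULL

vin=J21: doors >= 4 or make <> 'Honda' → -37
vin=J24: doors >= 4 or make <> 'Honda' → -57
vin=J43: doors >= 4 or make <> 'Honda' → -37
vin=J54: doors >= 3 → -8
vin=J76: doors >= 4 or make <> 'Honda' → -43
vin=J80: doors >= 4 or make <> 'Honda' → -32
vin=J84: doors >= 4 or make <> 'Honda' → -34
vin=J87: doors >= 4 or make <> 'Honda' → -13
vin=J93: doors >= 4 or make <> 'Honda' → -52
vin=J96: doors >= 4 or make <> 'Honda' → -21
vin=J98: (no match → NULL) → NULL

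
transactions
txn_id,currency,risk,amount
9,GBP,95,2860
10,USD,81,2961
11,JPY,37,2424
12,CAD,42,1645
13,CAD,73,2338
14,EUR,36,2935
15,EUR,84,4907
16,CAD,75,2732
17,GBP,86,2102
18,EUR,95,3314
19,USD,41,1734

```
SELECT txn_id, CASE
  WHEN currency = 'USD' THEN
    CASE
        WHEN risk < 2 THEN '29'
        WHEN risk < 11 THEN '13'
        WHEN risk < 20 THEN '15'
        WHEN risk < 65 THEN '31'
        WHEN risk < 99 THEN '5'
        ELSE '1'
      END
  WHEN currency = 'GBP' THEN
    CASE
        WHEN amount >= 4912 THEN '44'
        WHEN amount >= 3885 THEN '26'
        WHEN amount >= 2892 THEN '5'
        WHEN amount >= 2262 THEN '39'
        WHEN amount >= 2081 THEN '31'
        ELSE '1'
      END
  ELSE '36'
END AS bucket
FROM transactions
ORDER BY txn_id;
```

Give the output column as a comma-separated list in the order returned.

39, 5, 36, 36, 36, 36, 36, 36, 31, 36, 31

txn_id=9: currency='GBP' → inner[amount >= 2262] → 39
txn_id=10: currency='USD' → inner[risk < 99] → 5
txn_id=11: currency='JPY' → outer ELSE → 36
txn_id=12: currency='CAD' → outer ELSE → 36
txn_id=13: currency='CAD' → outer ELSE → 36
txn_id=14: currency='EUR' → outer ELSE → 36
txn_id=15: currency='EUR' → outer ELSE → 36
txn_id=16: currency='CAD' → outer ELSE → 36
txn_id=17: currency='GBP' → inner[amount >= 2081] → 31
txn_id=18: currency='EUR' → outer ELSE → 36
txn_id=19: currency='USD' → inner[risk < 65] → 31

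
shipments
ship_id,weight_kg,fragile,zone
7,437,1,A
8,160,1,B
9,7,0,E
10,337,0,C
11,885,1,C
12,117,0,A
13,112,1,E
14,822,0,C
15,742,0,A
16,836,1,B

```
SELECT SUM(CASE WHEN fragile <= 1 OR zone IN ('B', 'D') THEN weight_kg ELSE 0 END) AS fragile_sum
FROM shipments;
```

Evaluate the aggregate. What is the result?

ship_id=7: ✓ → 437
ship_id=8: ✓ → 160
ship_id=9: ✓ → 7
ship_id=10: ✓ → 337
ship_id=11: ✓ → 885
ship_id=12: ✓ → 117
ship_id=13: ✓ → 112
ship_id=14: ✓ → 822
ship_id=15: ✓ → 742
ship_id=16: ✓ → 836
fragile_sum = 437 + 160 + 7 + 337 + 885 + 117 + 112 + 822 + 742 + 836 = 4455

4455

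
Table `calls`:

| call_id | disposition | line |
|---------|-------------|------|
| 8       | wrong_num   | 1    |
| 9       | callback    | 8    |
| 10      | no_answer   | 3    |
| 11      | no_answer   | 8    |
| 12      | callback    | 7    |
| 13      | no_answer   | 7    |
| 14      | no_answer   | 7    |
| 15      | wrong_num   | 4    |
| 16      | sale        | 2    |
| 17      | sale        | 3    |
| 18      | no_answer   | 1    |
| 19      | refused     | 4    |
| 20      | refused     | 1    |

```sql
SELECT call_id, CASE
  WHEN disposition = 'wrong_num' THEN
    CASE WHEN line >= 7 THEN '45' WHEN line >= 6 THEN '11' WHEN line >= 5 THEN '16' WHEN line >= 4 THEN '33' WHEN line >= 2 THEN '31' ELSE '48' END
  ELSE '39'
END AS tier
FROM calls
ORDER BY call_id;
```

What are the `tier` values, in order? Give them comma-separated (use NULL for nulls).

call_id=8: disposition='wrong_num' → inner[ELSE] → 48
call_id=9: disposition='callback' → outer ELSE → 39
call_id=10: disposition='no_answer' → outer ELSE → 39
call_id=11: disposition='no_answer' → outer ELSE → 39
call_id=12: disposition='callback' → outer ELSE → 39
call_id=13: disposition='no_answer' → outer ELSE → 39
call_id=14: disposition='no_answer' → outer ELSE → 39
call_id=15: disposition='wrong_num' → inner[line >= 4] → 33
call_id=16: disposition='sale' → outer ELSE → 39
call_id=17: disposition='sale' → outer ELSE → 39
call_id=18: disposition='no_answer' → outer ELSE → 39
call_id=19: disposition='refused' → outer ELSE → 39
call_id=20: disposition='refused' → outer ELSE → 39

48, 39, 39, 39, 39, 39, 39, 33, 39, 39, 39, 39, 39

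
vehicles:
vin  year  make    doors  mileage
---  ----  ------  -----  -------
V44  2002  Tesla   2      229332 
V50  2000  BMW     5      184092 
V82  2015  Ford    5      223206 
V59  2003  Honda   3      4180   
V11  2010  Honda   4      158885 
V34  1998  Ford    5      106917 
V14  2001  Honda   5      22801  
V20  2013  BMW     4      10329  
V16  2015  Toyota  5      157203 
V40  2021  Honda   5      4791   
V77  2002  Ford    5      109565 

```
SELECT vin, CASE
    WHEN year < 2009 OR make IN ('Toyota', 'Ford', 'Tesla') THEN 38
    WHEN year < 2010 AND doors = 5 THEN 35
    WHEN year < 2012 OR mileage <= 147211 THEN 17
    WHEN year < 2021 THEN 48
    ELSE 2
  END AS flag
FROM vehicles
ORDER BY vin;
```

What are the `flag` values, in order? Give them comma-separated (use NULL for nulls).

17, 38, 38, 17, 38, 17, 38, 38, 38, 38, 38

vin=V11: year < 2012 OR mileage <= 147211 → 17
vin=V14: year < 2009 OR make IN ('Toyota', 'Ford', 'Tesla') → 38
vin=V16: year < 2009 OR make IN ('Toyota', 'Ford', 'Tesla') → 38
vin=V20: year < 2012 OR mileage <= 147211 → 17
vin=V34: year < 2009 OR make IN ('Toyota', 'Ford', 'Tesla') → 38
vin=V40: year < 2012 OR mileage <= 147211 → 17
vin=V44: year < 2009 OR make IN ('Toyota', 'Ford', 'Tesla') → 38
vin=V50: year < 2009 OR make IN ('Toyota', 'Ford', 'Tesla') → 38
vin=V59: year < 2009 OR make IN ('Toyota', 'Ford', 'Tesla') → 38
vin=V77: year < 2009 OR make IN ('Toyota', 'Ford', 'Tesla') → 38
vin=V82: year < 2009 OR make IN ('Toyota', 'Ford', 'Tesla') → 38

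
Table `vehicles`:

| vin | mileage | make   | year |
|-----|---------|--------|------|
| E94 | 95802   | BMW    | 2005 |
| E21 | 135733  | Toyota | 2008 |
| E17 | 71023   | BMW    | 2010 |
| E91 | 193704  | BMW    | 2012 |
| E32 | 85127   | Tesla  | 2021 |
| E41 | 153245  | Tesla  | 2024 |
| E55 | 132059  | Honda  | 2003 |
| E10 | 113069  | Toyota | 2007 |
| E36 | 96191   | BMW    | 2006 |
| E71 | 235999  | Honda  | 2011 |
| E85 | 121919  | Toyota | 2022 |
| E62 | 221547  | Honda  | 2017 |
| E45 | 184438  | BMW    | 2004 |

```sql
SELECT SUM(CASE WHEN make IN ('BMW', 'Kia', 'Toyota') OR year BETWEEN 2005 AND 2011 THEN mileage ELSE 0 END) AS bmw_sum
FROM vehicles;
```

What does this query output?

vin=E94: ✓ → 95802
vin=E21: ✓ → 135733
vin=E17: ✓ → 71023
vin=E91: ✓ → 193704
vin=E32: ✗
vin=E41: ✗
vin=E55: ✗
vin=E10: ✓ → 113069
vin=E36: ✓ → 96191
vin=E71: ✓ → 235999
vin=E85: ✓ → 121919
vin=E62: ✗
vin=E45: ✓ → 184438
bmw_sum = 95802 + 135733 + 71023 + 193704 + 113069 + 96191 + 235999 + 121919 + 184438 = 1247878

1247878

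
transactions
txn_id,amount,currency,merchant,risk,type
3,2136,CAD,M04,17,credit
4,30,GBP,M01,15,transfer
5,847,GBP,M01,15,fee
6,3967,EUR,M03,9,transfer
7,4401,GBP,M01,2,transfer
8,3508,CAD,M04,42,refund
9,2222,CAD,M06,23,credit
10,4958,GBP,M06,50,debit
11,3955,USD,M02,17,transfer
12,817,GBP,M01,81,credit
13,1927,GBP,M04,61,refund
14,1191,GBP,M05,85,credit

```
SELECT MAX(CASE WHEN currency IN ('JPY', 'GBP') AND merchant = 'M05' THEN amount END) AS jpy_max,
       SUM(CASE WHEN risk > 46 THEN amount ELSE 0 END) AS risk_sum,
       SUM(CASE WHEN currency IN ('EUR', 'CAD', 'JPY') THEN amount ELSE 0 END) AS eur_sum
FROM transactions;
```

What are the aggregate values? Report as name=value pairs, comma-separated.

[jpy_max: currency IN ('JPY', 'GBP') AND merchant = 'M05']
txn_id=3: ✗
txn_id=4: ✗
txn_id=5: ✗
txn_id=6: ✗
txn_id=7: ✗
txn_id=8: ✗
txn_id=9: ✗
txn_id=10: ✗
txn_id=11: ✗
txn_id=12: ✗
txn_id=13: ✗
txn_id=14: ✓ → 1191
jpy_max = MAX(1191) = 1191
—
[risk_sum: risk > 46]
txn_id=3: ✗
txn_id=4: ✗
txn_id=5: ✗
txn_id=6: ✗
txn_id=7: ✗
txn_id=8: ✗
txn_id=9: ✗
txn_id=10: ✓ → 4958
txn_id=11: ✗
txn_id=12: ✓ → 817
txn_id=13: ✓ → 1927
txn_id=14: ✓ → 1191
risk_sum = 4958 + 817 + 1927 + 1191 = 8893
—
[eur_sum: currency IN ('EUR', 'CAD', 'JPY')]
txn_id=3: ✓ → 2136
txn_id=4: ✗
txn_id=5: ✗
txn_id=6: ✓ → 3967
txn_id=7: ✗
txn_id=8: ✓ → 3508
txn_id=9: ✓ → 2222
txn_id=10: ✗
txn_id=11: ✗
txn_id=12: ✗
txn_id=13: ✗
txn_id=14: ✗
eur_sum = 2136 + 3967 + 3508 + 2222 = 11833

jpy_max=1191, risk_sum=8893, eur_sum=11833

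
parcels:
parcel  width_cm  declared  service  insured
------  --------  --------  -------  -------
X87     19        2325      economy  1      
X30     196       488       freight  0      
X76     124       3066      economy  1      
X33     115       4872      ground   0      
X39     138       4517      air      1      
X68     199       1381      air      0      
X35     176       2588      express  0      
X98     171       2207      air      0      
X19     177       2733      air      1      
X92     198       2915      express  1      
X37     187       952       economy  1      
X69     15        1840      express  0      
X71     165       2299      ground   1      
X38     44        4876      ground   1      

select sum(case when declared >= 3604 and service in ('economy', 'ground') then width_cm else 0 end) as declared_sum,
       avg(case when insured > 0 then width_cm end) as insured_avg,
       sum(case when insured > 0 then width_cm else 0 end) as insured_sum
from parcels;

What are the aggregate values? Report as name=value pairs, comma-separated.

[declared_sum: declared >= 3604 and service in ('economy', 'ground')]
parcel=X87: ✗
parcel=X30: ✗
parcel=X76: ✗
parcel=X33: ✓ → 115
parcel=X39: ✗
parcel=X68: ✗
parcel=X35: ✗
parcel=X98: ✗
parcel=X19: ✗
parcel=X92: ✗
parcel=X37: ✗
parcel=X69: ✗
parcel=X71: ✗
parcel=X38: ✓ → 44
declared_sum = 115 + 44 = 159
—
[insured_avg: insured > 0]
parcel=X87: ✓ → 19
parcel=X30: ✗
parcel=X76: ✓ → 124
parcel=X33: ✗
parcel=X39: ✓ → 138
parcel=X68: ✗
parcel=X35: ✗
parcel=X98: ✗
parcel=X19: ✓ → 177
parcel=X92: ✓ → 198
parcel=X37: ✓ → 187
parcel=X69: ✗
parcel=X71: ✓ → 165
parcel=X38: ✓ → 44
insured_avg = (19 + 124 + 138 + 177 + 198 + 187 + 165 + 44) / 8 = 131.5
—
[insured_sum: insured > 0]
parcel=X87: ✓ → 19
parcel=X30: ✗
parcel=X76: ✓ → 124
parcel=X33: ✗
parcel=X39: ✓ → 138
parcel=X68: ✗
parcel=X35: ✗
parcel=X98: ✗
parcel=X19: ✓ → 177
parcel=X92: ✓ → 198
parcel=X37: ✓ → 187
parcel=X69: ✗
parcel=X71: ✓ → 165
parcel=X38: ✓ → 44
insured_sum = 19 + 124 + 138 + 177 + 198 + 187 + 165 + 44 = 1052

declared_sum=159, insured_avg=131.5, insured_sum=1052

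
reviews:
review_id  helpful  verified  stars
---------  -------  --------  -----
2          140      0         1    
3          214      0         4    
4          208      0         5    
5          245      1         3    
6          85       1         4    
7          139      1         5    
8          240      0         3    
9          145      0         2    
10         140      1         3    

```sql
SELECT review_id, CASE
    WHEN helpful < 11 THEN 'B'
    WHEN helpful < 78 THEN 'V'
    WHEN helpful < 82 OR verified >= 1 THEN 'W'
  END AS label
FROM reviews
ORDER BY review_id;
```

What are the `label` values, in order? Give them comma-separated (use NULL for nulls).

NULL, NULL, NULL, W, W, W, NULL, NULL, W

review_id=2: (no match → NULL) → NULL
review_id=3: (no match → NULL) → NULL
review_id=4: (no match → NULL) → NULL
review_id=5: helpful < 82 OR verified >= 1 → W
review_id=6: helpful < 82 OR verified >= 1 → W
review_id=7: helpful < 82 OR verified >= 1 → W
review_id=8: (no match → NULL) → NULL
review_id=9: (no match → NULL) → NULL
review_id=10: helpful < 82 OR verified >= 1 → W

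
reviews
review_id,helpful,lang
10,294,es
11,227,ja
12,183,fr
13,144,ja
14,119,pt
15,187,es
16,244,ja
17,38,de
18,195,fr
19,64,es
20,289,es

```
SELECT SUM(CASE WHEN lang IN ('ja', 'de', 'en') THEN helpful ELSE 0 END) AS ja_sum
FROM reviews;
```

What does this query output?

review_id=10: ✗
review_id=11: ✓ → 227
review_id=12: ✗
review_id=13: ✓ → 144
review_id=14: ✗
review_id=15: ✗
review_id=16: ✓ → 244
review_id=17: ✓ → 38
review_id=18: ✗
review_id=19: ✗
review_id=20: ✗
ja_sum = 227 + 144 + 244 + 38 = 653

653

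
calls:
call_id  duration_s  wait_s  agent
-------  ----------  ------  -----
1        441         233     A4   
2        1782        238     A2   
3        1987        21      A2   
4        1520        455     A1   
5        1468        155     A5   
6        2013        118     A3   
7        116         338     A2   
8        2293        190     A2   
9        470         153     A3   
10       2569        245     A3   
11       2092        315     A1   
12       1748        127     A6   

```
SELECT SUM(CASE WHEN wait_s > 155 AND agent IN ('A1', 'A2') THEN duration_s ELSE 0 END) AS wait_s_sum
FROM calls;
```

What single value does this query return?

call_id=1: ✗
call_id=2: ✓ → 1782
call_id=3: ✗
call_id=4: ✓ → 1520
call_id=5: ✗
call_id=6: ✗
call_id=7: ✓ → 116
call_id=8: ✓ → 2293
call_id=9: ✗
call_id=10: ✗
call_id=11: ✓ → 2092
call_id=12: ✗
wait_s_sum = 1782 + 1520 + 116 + 2293 + 2092 = 7803

7803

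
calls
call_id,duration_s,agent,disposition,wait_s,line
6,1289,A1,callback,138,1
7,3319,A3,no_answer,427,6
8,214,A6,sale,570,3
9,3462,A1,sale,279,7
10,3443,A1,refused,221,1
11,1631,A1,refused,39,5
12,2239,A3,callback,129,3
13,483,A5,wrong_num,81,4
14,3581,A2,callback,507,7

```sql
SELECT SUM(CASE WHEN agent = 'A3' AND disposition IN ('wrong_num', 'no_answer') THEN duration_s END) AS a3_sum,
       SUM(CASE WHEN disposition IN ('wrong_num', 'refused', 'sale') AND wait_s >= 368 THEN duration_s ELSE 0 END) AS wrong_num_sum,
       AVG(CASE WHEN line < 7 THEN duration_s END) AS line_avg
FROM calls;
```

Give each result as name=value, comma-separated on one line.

[a3_sum: agent = 'A3' AND disposition IN ('wrong_num', 'no_answer')]
call_id=6: ✗
call_id=7: ✓ → 3319
call_id=8: ✗
call_id=9: ✗
call_id=10: ✗
call_id=11: ✗
call_id=12: ✗
call_id=13: ✗
call_id=14: ✗
a3_sum = 3319
—
[wrong_num_sum: disposition IN ('wrong_num', 'refused', 'sale') AND wait_s >= 368]
call_id=6: ✗
call_id=7: ✗
call_id=8: ✓ → 214
call_id=9: ✗
call_id=10: ✗
call_id=11: ✗
call_id=12: ✗
call_id=13: ✗
call_id=14: ✗
wrong_num_sum = 214
—
[line_avg: line < 7]
call_id=6: ✓ → 1289
call_id=7: ✓ → 3319
call_id=8: ✓ → 214
call_id=9: ✗
call_id=10: ✓ → 3443
call_id=11: ✓ → 1631
call_id=12: ✓ → 2239
call_id=13: ✓ → 483
call_id=14: ✗
line_avg = (1289 + 3319 + 214 + 3443 + 1631 + 2239 + 483) / 7 = 1802.5714285714

a3_sum=3319, wrong_num_sum=214, line_avg=1802.5714285714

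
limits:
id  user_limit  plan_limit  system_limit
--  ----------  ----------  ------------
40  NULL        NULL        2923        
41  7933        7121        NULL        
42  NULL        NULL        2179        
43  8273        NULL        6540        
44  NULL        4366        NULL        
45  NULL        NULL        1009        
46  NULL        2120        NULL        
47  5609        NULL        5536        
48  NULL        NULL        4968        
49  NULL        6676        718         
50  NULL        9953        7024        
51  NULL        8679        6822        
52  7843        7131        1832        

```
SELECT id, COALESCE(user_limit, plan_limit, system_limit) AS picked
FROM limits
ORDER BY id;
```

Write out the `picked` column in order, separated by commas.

2923, 7933, 2179, 8273, 4366, 1009, 2120, 5609, 4968, 6676, 9953, 8679, 7843

id=40: user_limit=NULL, plan_limit=NULL, system_limit=2923 → 2923
id=41: user_limit=7933 → 7933
id=42: user_limit=NULL, plan_limit=NULL, system_limit=2179 → 2179
id=43: user_limit=8273 → 8273
id=44: user_limit=NULL, plan_limit=4366 → 4366
id=45: user_limit=NULL, plan_limit=NULL, system_limit=1009 → 1009
id=46: user_limit=NULL, plan_limit=2120 → 2120
id=47: user_limit=5609 → 5609
id=48: user_limit=NULL, plan_limit=NULL, system_limit=4968 → 4968
id=49: user_limit=NULL, plan_limit=6676 → 6676
id=50: user_limit=NULL, plan_limit=9953 → 9953
id=51: user_limit=NULL, plan_limit=8679 → 8679
id=52: user_limit=7843 → 7843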